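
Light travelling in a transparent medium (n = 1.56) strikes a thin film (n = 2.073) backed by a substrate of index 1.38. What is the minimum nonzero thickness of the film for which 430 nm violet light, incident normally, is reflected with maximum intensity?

51.9 nm

Ray reflecting at the top interface goes from n = 1.56 toward n = 2.073: a half-wave phase shift.
Ray reflecting at the bottom interface goes from n = 2.073 toward n = 1.38: no phase shift.
Net: one phase inversion between the two reflected rays.
So the condition for constructive reflection is 2 n t = (m + ½) λ.
Minimum at m = 0: t = λ / (4 n) = 430 / (4 × 2.073) = 51.9 nm.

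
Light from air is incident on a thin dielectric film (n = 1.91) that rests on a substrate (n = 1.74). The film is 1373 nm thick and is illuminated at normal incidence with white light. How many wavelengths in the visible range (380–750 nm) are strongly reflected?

7

Top surface (1.0 → 1.91): reflection off a higher-index medium gives a half-wave phase shift.
Bottom surface (1.91 → 1.74): reflection off a lower-index medium gives no phase shift.
Exactly one π shift → a net half-wave offset.
So the condition for constructive reflection is 2 n t = (m + ½) λ.
λ = 2 n t / (m + ½) = 5245 / (m + ½) nm.
m=6: 807 nm (IR); m=7: 699 nm (visible); m=8: 617 nm (visible); m=9: 552 nm (visible); m=10: 500 nm (visible); m=11: 456 nm (visible); m=12: 420 nm (visible); m=13: 389 nm (visible); m=14: 362 nm (UV).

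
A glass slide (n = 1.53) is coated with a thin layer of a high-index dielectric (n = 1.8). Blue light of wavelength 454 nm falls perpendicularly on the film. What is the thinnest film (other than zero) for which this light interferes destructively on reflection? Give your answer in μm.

0.126 μm

At the upper boundary (n = 1.0 to n = 1.8) the reflected ray undergoes a half-wave phase shift.
Bottom surface (1.8 → 1.53): reflection off a lower-index medium gives no phase shift.
The two reflections differ by half a wavelength.
For weak reflection here: 2 n t = m λ.
Minimum nonzero at m = 1: t = λ / (2 n) = 454 / (2 × 1.8) = 126 nm.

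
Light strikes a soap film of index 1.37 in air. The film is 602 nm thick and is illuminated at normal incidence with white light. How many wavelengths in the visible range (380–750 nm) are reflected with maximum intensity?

Ray reflecting at the top interface goes from n = 1.0 toward n = 1.37: a half-wave phase shift.
Bottom surface (1.37 → 1.0): reflection off a lower-index medium gives no phase shift.
The two reflections differ by half a wavelength.
For maximum reflection here: 2 n t = (m + ½) λ.
λ = 2 n t / (m + ½) = 1649 / (m + ½) nm.
m=1: 1100 nm (IR); m=2: 660 nm (visible); m=3: 471 nm (visible); m=4: 367 nm (UV).

2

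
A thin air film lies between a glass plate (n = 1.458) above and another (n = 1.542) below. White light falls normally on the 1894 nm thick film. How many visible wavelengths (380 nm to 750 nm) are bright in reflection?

5

Top surface (1.458 → 1.0): reflection off a lower-index medium gives no phase shift.
Bottom surface (1.0 → 1.542): reflection off a higher-index medium gives a half-wave phase shift.
The two reflections differ by half a wavelength.
With one net inversion, constructive interference in reflection requires 2 n t = (m + ½) λ.
λ = 2 n t / (m + ½) = 3788 / (m + ½) nm.
m=4: 842 nm (IR); m=5: 689 nm (visible); m=6: 583 nm (visible); m=7: 505 nm (visible); m=8: 446 nm (visible); m=9: 399 nm (visible); m=10: 361 nm (UV).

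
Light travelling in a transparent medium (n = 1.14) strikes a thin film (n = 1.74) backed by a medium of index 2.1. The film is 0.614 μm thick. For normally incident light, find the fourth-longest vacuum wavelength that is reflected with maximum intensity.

At the upper boundary (n = 1.14 to n = 1.74) the reflected ray undergoes a half-wave phase shift.
At the lower boundary (n = 1.74 to n = 2.1) the reflected ray undergoes a half-wave phase shift.
Zero or two π shifts → no net half-wave offset.
With no net inversion, constructive interference in reflection requires 2 n t = m λ.
λ = 2 n t / m. The fourth-longest wavelength is m = 4: λ = 2 × 1.74 × 614 / 4.00 = 534 nm.

534 nm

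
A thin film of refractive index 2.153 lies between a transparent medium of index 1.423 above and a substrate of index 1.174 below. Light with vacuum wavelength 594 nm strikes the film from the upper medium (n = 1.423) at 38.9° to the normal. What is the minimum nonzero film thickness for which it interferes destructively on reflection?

Ray reflecting at the top interface goes from n = 1.423 toward n = 2.153: a half-wave phase shift.
Ray reflecting at the bottom interface goes from n = 2.153 toward n = 1.174: no phase shift.
Exactly one π shift → a net half-wave offset.
For minimum reflection here: 2 n t cos θ_r = m λ.
Snell's law: 1.423 sin 38.9° = 2.153 sin θ_r → sin θ_r = 0.415, cos θ_r = 0.910.
Minimum nonzero at m = 1: t = λ / (2 n cos θ_r) = 594 / (2 × 2.153 × 0.910) = 152 nm.

152 nm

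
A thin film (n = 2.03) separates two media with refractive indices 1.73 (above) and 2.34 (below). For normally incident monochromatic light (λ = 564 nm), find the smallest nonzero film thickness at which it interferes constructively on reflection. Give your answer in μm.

0.139 μm

At the upper boundary (n = 1.73 to n = 2.03) the reflected ray undergoes a half-wave phase shift.
At the lower boundary (n = 2.03 to n = 2.34) the reflected ray undergoes a half-wave phase shift.
Net: no relative phase inversion (both shifts match).
For strong reflection here: 2 n t = m λ.
Minimum nonzero at m = 1: t = λ / (2 n) = 564 / (2 × 2.03) = 139 nm.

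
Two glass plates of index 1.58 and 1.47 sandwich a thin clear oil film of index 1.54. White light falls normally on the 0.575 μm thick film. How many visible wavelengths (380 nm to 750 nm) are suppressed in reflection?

3

At the upper boundary (n = 1.58 to n = 1.54) the reflected ray undergoes no phase shift.
Ray reflecting at the bottom interface goes from n = 1.54 toward n = 1.47: no phase shift.
Zero or two π shifts → no net half-wave offset.
With no net inversion, destructive interference in reflection requires 2 n t = (m + ½) λ.
λ = 2 n t / (m + ½) = 1771 / (m + ½) nm.
m=1: 1181 nm (IR); m=2: 708 nm (visible); m=3: 506 nm (visible); m=4: 394 nm (visible); m=5: 322 nm (UV).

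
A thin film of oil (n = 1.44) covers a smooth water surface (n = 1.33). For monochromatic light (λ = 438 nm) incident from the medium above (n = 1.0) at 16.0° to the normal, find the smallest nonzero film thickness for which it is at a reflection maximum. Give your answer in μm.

0.0775 μm

At the upper boundary (n = 1.0 to n = 1.44) the reflected ray undergoes a half-wave phase shift.
Bottom surface (1.44 → 1.33): reflection off a lower-index medium gives no phase shift.
Exactly one π shift → a net half-wave offset.
For maximum reflection here: 2 n t cos θ_r = (m + ½) λ.
Snell's law: 1.0 sin 16.0° = 1.44 sin θ_r → sin θ_r = 0.191, cos θ_r = 0.982.
Minimum at m = 0: t = λ / (4 n cos θ_r) = 438 / (4 × 1.44 × 0.982) = 77.5 nm.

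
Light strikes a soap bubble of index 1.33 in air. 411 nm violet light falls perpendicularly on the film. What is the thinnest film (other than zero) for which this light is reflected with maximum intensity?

77.3 nm

Ray reflecting at the top interface goes from n = 1.0 toward n = 1.33: a half-wave phase shift.
Ray reflecting at the bottom interface goes from n = 1.33 toward n = 1.0: no phase shift.
Exactly one π shift → a net half-wave offset.
With one net inversion, constructive interference in reflection requires 2 n t = (m + ½) λ.
Minimum at m = 0: t = λ / (4 n) = 411 / (4 × 1.33) = 77.3 nm.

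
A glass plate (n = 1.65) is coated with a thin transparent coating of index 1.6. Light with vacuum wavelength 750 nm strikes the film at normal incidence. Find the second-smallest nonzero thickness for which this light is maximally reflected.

469 nm

At the upper boundary (n = 1.0 to n = 1.6) the reflected ray undergoes a half-wave phase shift.
Bottom surface (1.6 → 1.65): reflection off a higher-index medium gives a half-wave phase shift.
Zero or two π shifts → no net half-wave offset.
So the condition for constructive reflection is 2 n t = m λ.
The second-smallest nonzero thickness corresponds to m = 2: t = m λ / (2 n) = 2.00 × 750 / (2 × 1.6) = 469 nm.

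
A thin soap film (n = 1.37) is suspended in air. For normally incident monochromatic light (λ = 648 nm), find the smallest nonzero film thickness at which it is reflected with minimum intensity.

Top surface (1.0 → 1.37): reflection off a higher-index medium gives a half-wave phase shift.
Ray reflecting at the bottom interface goes from n = 1.37 toward n = 1.0: no phase shift.
Exactly one π shift → a net half-wave offset.
With one net inversion, destructive interference in reflection requires 2 n t = m λ.
Minimum nonzero at m = 1: t = λ / (2 n) = 648 / (2 × 1.37) = 236 nm.

236 nm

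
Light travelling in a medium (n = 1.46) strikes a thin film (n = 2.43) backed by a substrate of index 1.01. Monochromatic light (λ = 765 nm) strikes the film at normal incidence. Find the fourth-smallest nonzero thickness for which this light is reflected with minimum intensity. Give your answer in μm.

Top surface (1.46 → 2.43): reflection off a higher-index medium gives a half-wave phase shift.
At the lower boundary (n = 2.43 to n = 1.01) the reflected ray undergoes no phase shift.
Net: one phase inversion between the two reflected rays.
With one net inversion, destructive interference in reflection requires 2 n t = m λ.
The fourth-smallest nonzero thickness corresponds to m = 4: t = m λ / (2 n) = 4.00 × 765 / (2 × 2.43) = 630 nm.

0.630 μm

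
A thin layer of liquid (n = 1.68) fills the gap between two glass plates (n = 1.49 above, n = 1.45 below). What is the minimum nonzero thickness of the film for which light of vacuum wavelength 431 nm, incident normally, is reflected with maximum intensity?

Top surface (1.49 → 1.68): reflection off a higher-index medium gives a half-wave phase shift.
Ray reflecting at the bottom interface goes from n = 1.68 toward n = 1.45: no phase shift.
The two reflections differ by half a wavelength.
So the condition for constructive reflection is 2 n t = (m + ½) λ.
Minimum at m = 0: t = λ / (4 n) = 431 / (4 × 1.68) = 64.1 nm.

64.1 nm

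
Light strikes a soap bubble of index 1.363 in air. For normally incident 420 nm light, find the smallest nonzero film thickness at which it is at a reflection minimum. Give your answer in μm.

0.154 μm

At the upper boundary (n = 1.0 to n = 1.363) the reflected ray undergoes a half-wave phase shift.
Ray reflecting at the bottom interface goes from n = 1.363 toward n = 1.0: no phase shift.
Exactly one π shift → a net half-wave offset.
For weak reflection here: 2 n t = m λ.
Minimum nonzero at m = 1: t = λ / (2 n) = 420 / (2 × 1.363) = 154 nm.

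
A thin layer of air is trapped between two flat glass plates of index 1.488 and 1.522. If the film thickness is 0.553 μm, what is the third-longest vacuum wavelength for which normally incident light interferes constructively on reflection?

Ray reflecting at the top interface goes from n = 1.488 toward n = 1.0: no phase shift.
Bottom surface (1.0 → 1.522): reflection off a higher-index medium gives a half-wave phase shift.
Net: one phase inversion between the two reflected rays.
So the condition for constructive reflection is 2 n t = (m + ½) λ.
λ = 2 n t / (m + ½). The third-longest wavelength is m = 2: λ = 2 × 1.0 × 553 / 2.50 = 442 nm.

442 nm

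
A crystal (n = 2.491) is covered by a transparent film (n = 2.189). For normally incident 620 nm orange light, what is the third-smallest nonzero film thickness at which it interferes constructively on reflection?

425 nm

Ray reflecting at the top interface goes from n = 1.0 toward n = 2.189: a half-wave phase shift.
Bottom surface (2.189 → 2.491): reflection off a higher-index medium gives a half-wave phase shift.
The two reflections carry the same phase change, so no net offset.
So the condition for constructive reflection is 2 n t = m λ.
The third-smallest nonzero thickness corresponds to m = 3: t = m λ / (2 n) = 3.00 × 620 / (2 × 2.189) = 425 nm.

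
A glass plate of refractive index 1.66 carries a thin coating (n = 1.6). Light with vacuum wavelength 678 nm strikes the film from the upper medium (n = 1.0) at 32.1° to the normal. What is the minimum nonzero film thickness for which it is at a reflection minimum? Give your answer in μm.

0.112 μm

Ray reflecting at the top interface goes from n = 1.0 toward n = 1.6: a half-wave phase shift.
Ray reflecting at the bottom interface goes from n = 1.6 toward n = 1.66: a half-wave phase shift.
The two reflections carry the same phase change, so no net offset.
So the condition for destructive reflection is 2 n t cos θ_r = (m + ½) λ.
Snell's law: 1.0 sin 32.1° = 1.6 sin θ_r → sin θ_r = 0.332, cos θ_r = 0.943.
Minimum at m = 0: t = λ / (4 n cos θ_r) = 678 / (4 × 1.6 × 0.943) = 112 nm.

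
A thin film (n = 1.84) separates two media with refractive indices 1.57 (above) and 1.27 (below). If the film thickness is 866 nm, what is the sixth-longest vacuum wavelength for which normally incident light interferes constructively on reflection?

579 nm

At the upper boundary (n = 1.57 to n = 1.84) the reflected ray undergoes a half-wave phase shift.
Bottom surface (1.84 → 1.27): reflection off a lower-index medium gives no phase shift.
Exactly one π shift → a net half-wave offset.
With one net inversion, constructive interference in reflection requires 2 n t = (m + ½) λ.
λ = 2 n t / (m + ½). The sixth-longest wavelength is m = 5: λ = 2 × 1.84 × 866 / 5.50 = 579 nm.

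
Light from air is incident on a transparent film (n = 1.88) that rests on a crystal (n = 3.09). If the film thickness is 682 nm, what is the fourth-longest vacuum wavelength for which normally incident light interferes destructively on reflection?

733 nm

Ray reflecting at the top interface goes from n = 1.0 toward n = 1.88: a half-wave phase shift.
Ray reflecting at the bottom interface goes from n = 1.88 toward n = 3.09: a half-wave phase shift.
Zero or two π shifts → no net half-wave offset.
So the condition for destructive reflection is 2 n t = (m + ½) λ.
λ = 2 n t / (m + ½). The fourth-longest wavelength is m = 3: λ = 2 × 1.88 × 682 / 3.50 = 733 nm.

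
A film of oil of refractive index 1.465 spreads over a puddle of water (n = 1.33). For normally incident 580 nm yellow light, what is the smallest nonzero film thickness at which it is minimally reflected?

198 nm

Top surface (1.0 → 1.465): reflection off a higher-index medium gives a half-wave phase shift.
Bottom surface (1.465 → 1.33): reflection off a lower-index medium gives no phase shift.
Net: one phase inversion between the two reflected rays.
So the condition for destructive reflection is 2 n t = m λ.
The smallest nonzero thickness corresponds to m = 1: t = m λ / (2 n) = 1.00 × 580 / (2 × 1.465) = 198 nm.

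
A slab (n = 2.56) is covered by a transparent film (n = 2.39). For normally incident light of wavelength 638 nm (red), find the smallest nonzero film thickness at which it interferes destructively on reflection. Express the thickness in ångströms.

Top surface (1.0 → 2.39): reflection off a higher-index medium gives a half-wave phase shift.
Bottom surface (2.39 → 2.56): reflection off a higher-index medium gives a half-wave phase shift.
The two reflections carry the same phase change, so no net offset.
So the condition for destructive reflection is 2 n t = (m + ½) λ.
Minimum at m = 0: t = λ / (4 n) = 638 / (4 × 2.39) = 66.7 nm.

667 Å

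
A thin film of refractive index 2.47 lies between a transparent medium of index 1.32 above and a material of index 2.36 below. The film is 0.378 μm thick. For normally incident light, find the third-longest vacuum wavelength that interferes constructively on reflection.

Ray reflecting at the top interface goes from n = 1.32 toward n = 2.47: a half-wave phase shift.
At the lower boundary (n = 2.47 to n = 2.36) the reflected ray undergoes no phase shift.
Net: one phase inversion between the two reflected rays.
With one net inversion, constructive interference in reflection requires 2 n t = (m + ½) λ.
λ = 2 n t / (m + ½). The third-longest wavelength is m = 2: λ = 2 × 2.47 × 378 / 2.50 = 747 nm.

747 nm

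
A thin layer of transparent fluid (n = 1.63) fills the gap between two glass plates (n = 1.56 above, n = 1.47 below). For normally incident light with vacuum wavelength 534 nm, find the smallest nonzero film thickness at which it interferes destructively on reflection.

164 nm

Ray reflecting at the top interface goes from n = 1.56 toward n = 1.63: a half-wave phase shift.
At the lower boundary (n = 1.63 to n = 1.47) the reflected ray undergoes no phase shift.
Exactly one π shift → a net half-wave offset.
With one net inversion, destructive interference in reflection requires 2 n t = m λ.
Minimum nonzero at m = 1: t = λ / (2 n) = 534 / (2 × 1.63) = 164 nm.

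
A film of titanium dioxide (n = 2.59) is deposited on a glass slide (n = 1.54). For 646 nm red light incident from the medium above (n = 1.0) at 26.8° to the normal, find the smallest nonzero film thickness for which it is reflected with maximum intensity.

63.3 nm

At the upper boundary (n = 1.0 to n = 2.59) the reflected ray undergoes a half-wave phase shift.
Bottom surface (2.59 → 1.54): reflection off a lower-index medium gives no phase shift.
Net: one phase inversion between the two reflected rays.
So the condition for constructive reflection is 2 n t cos θ_r = (m + ½) λ.
Snell's law: 1.0 sin 26.8° = 2.59 sin θ_r → sin θ_r = 0.174, cos θ_r = 0.985.
Minimum at m = 0: t = λ / (4 n cos θ_r) = 646 / (4 × 2.59 × 0.985) = 63.3 nm.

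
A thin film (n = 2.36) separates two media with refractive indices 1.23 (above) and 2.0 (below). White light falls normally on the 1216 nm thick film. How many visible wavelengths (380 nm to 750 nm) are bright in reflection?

Ray reflecting at the top interface goes from n = 1.23 toward n = 2.36: a half-wave phase shift.
Bottom surface (2.36 → 2.0): reflection off a lower-index medium gives no phase shift.
Exactly one π shift → a net half-wave offset.
With one net inversion, constructive interference in reflection requires 2 n t = (m + ½) λ.
λ = 2 n t / (m + ½) = 5740 / (m + ½) nm.
m=7: 765 nm (IR); m=8: 675 nm (visible); m=9: 604 nm (visible); m=10: 547 nm (visible); m=11: 499 nm (visible); m=12: 459 nm (visible); m=13: 425 nm (visible); m=14: 396 nm (visible); m=15: 370 nm (UV).

7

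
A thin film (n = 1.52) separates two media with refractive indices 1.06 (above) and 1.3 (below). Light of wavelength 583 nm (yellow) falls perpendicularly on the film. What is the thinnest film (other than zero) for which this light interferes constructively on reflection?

Top surface (1.06 → 1.52): reflection off a higher-index medium gives a half-wave phase shift.
Ray reflecting at the bottom interface goes from n = 1.52 toward n = 1.3: no phase shift.
The two reflections differ by half a wavelength.
So the condition for constructive reflection is 2 n t = (m + ½) λ.
Minimum at m = 0: t = λ / (4 n) = 583 / (4 × 1.52) = 95.9 nm.

95.9 nm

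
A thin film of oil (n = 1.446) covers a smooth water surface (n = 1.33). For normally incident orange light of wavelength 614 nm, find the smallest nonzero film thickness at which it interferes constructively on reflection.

Top surface (1.0 → 1.446): reflection off a higher-index medium gives a half-wave phase shift.
Ray reflecting at the bottom interface goes from n = 1.446 toward n = 1.33: no phase shift.
Exactly one π shift → a net half-wave offset.
So the condition for constructive reflection is 2 n t = (m + ½) λ.
Minimum at m = 0: t = λ / (4 n) = 614 / (4 × 1.446) = 106 nm.

106 nm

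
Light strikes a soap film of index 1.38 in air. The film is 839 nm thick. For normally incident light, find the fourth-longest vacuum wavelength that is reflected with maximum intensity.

Top surface (1.0 → 1.38): reflection off a higher-index medium gives a half-wave phase shift.
Bottom surface (1.38 → 1.0): reflection off a lower-index medium gives no phase shift.
The two reflections differ by half a wavelength.
With one net inversion, constructive interference in reflection requires 2 n t = (m + ½) λ.
λ = 2 n t / (m + ½). The fourth-longest wavelength is m = 3: λ = 2 × 1.38 × 839 / 3.50 = 662 nm.

662 nm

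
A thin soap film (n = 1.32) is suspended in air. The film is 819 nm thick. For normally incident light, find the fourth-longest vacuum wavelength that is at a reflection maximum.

618 nm

Top surface (1.0 → 1.32): reflection off a higher-index medium gives a half-wave phase shift.
Ray reflecting at the bottom interface goes from n = 1.32 toward n = 1.0: no phase shift.
The two reflections differ by half a wavelength.
With one net inversion, constructive interference in reflection requires 2 n t = (m + ½) λ.
λ = 2 n t / (m + ½). The fourth-longest wavelength is m = 3: λ = 2 × 1.32 × 819 / 3.50 = 618 nm.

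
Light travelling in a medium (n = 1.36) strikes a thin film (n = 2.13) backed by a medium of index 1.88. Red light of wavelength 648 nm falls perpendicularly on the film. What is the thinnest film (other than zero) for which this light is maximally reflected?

At the upper boundary (n = 1.36 to n = 2.13) the reflected ray undergoes a half-wave phase shift.
At the lower boundary (n = 2.13 to n = 1.88) the reflected ray undergoes no phase shift.
Net: one phase inversion between the two reflected rays.
With one net inversion, constructive interference in reflection requires 2 n t = (m + ½) λ.
Minimum at m = 0: t = λ / (4 n) = 648 / (4 × 2.13) = 76.1 nm.

76.1 nm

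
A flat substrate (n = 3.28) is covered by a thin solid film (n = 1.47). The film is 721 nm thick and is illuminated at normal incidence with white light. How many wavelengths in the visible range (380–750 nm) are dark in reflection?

3

Ray reflecting at the top interface goes from n = 1.0 toward n = 1.47: a half-wave phase shift.
Bottom surface (1.47 → 3.28): reflection off a higher-index medium gives a half-wave phase shift.
Zero or two π shifts → no net half-wave offset.
So the condition for destructive reflection is 2 n t = (m + ½) λ.
λ = 2 n t / (m + ½) = 2120 / (m + ½) nm.
m=2: 848 nm (IR); m=3: 606 nm (visible); m=4: 471 nm (visible); m=5: 385 nm (visible); m=6: 326 nm (UV).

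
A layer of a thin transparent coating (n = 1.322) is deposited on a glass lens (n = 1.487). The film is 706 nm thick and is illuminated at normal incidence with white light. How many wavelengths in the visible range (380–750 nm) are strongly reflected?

2

Top surface (1.0 → 1.322): reflection off a higher-index medium gives a half-wave phase shift.
Ray reflecting at the bottom interface goes from n = 1.322 toward n = 1.487: a half-wave phase shift.
Zero or two π shifts → no net half-wave offset.
For strong reflection here: 2 n t = m λ.
λ = 2 n t / m = 1867 / m nm.
m=2: 933 nm (IR); m=3: 622 nm (visible); m=4: 467 nm (visible); m=5: 373 nm (UV).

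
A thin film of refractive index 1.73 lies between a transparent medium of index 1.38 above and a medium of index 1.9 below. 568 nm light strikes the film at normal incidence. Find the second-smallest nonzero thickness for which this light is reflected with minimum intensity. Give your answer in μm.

Ray reflecting at the top interface goes from n = 1.38 toward n = 1.73: a half-wave phase shift.
Ray reflecting at the bottom interface goes from n = 1.73 toward n = 1.9: a half-wave phase shift.
Zero or two π shifts → no net half-wave offset.
For minimum reflection here: 2 n t = (m + ½) λ.
The second-smallest nonzero thickness corresponds to m = 1: t = (m + ½) λ / (2 n) = 1.50 × 568 / (2 × 1.73) = 246 nm.

0.246 μm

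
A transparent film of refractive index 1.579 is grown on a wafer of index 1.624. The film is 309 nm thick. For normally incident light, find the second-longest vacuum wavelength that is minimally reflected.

Top surface (1.0 → 1.579): reflection off a higher-index medium gives a half-wave phase shift.
Bottom surface (1.579 → 1.624): reflection off a higher-index medium gives a half-wave phase shift.
Net: no relative phase inversion (both shifts match).
So the condition for destructive reflection is 2 n t = (m + ½) λ.
λ = 2 n t / (m + ½). The second-longest wavelength is m = 1: λ = 2 × 1.579 × 309 / 1.50 = 651 nm.

651 nm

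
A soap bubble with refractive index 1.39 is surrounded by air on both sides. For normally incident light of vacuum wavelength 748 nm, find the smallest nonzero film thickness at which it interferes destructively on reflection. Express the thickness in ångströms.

Ray reflecting at the top interface goes from n = 1.0 toward n = 1.39: a half-wave phase shift.
Ray reflecting at the bottom interface goes from n = 1.39 toward n = 1.0: no phase shift.
The two reflections differ by half a wavelength.
For minimum reflection here: 2 n t = m λ.
Minimum nonzero at m = 1: t = λ / (2 n) = 748 / (2 × 1.39) = 269 nm.

2691 Å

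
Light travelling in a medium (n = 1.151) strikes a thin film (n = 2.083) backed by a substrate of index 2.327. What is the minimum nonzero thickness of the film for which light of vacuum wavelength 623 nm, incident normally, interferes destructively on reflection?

Ray reflecting at the top interface goes from n = 1.151 toward n = 2.083: a half-wave phase shift.
Ray reflecting at the bottom interface goes from n = 2.083 toward n = 2.327: a half-wave phase shift.
Net: no relative phase inversion (both shifts match).
For dark reflection here: 2 n t = (m + ½) λ.
Minimum at m = 0: t = λ / (4 n) = 623 / (4 × 2.083) = 74.8 nm.

74.8 nm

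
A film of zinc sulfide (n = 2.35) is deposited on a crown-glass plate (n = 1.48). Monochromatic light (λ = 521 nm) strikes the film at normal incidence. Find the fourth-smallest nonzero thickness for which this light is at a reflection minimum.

At the upper boundary (n = 1.0 to n = 2.35) the reflected ray undergoes a half-wave phase shift.
Bottom surface (2.35 → 1.48): reflection off a lower-index medium gives no phase shift.
The two reflections differ by half a wavelength.
With one net inversion, destructive interference in reflection requires 2 n t = m λ.
The fourth-smallest nonzero thickness corresponds to m = 4: t = m λ / (2 n) = 4.00 × 521 / (2 × 2.35) = 443 nm.

443 nm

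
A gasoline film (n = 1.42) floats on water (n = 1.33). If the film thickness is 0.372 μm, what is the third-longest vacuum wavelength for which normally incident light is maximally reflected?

423 nm

At the upper boundary (n = 1.0 to n = 1.42) the reflected ray undergoes a half-wave phase shift.
Bottom surface (1.42 → 1.33): reflection off a lower-index medium gives no phase shift.
Net: one phase inversion between the two reflected rays.
With one net inversion, constructive interference in reflection requires 2 n t = (m + ½) λ.
λ = 2 n t / (m + ½). The third-longest wavelength is m = 2: λ = 2 × 1.42 × 372 / 2.50 = 423 nm.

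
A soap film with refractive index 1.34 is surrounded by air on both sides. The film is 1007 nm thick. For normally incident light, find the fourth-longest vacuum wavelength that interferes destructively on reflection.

675 nm

Top surface (1.0 → 1.34): reflection off a higher-index medium gives a half-wave phase shift.
At the lower boundary (n = 1.34 to n = 1.0) the reflected ray undergoes no phase shift.
The two reflections differ by half a wavelength.
So the condition for destructive reflection is 2 n t = m λ.
λ = 2 n t / m. The fourth-longest wavelength is m = 4: λ = 2 × 1.34 × 1007 / 4.00 = 675 nm.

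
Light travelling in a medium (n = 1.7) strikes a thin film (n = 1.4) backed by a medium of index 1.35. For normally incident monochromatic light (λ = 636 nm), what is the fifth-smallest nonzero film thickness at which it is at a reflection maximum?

Top surface (1.7 → 1.4): reflection off a lower-index medium gives no phase shift.
Bottom surface (1.4 → 1.35): reflection off a lower-index medium gives no phase shift.
Zero or two π shifts → no net half-wave offset.
With no net inversion, constructive interference in reflection requires 2 n t = m λ.
The fifth-smallest nonzero thickness corresponds to m = 5: t = m λ / (2 n) = 5.00 × 636 / (2 × 1.4) = 1136 nm.

1136 nm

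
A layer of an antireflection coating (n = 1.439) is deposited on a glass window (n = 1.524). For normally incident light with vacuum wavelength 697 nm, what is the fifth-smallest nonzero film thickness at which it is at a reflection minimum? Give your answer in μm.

1.09 μm

Top surface (1.0 → 1.439): reflection off a higher-index medium gives a half-wave phase shift.
Ray reflecting at the bottom interface goes from n = 1.439 toward n = 1.524: a half-wave phase shift.
The two reflections carry the same phase change, so no net offset.
With no net inversion, destructive interference in reflection requires 2 n t = (m + ½) λ.
The fifth-smallest nonzero thickness corresponds to m = 4: t = (m + ½) λ / (2 n) = 4.50 × 697 / (2 × 1.439) = 1090 nm.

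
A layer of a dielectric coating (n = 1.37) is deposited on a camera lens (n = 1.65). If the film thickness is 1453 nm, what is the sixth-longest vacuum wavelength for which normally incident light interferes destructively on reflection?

724 nm

Top surface (1.0 → 1.37): reflection off a higher-index medium gives a half-wave phase shift.
At the lower boundary (n = 1.37 to n = 1.65) the reflected ray undergoes a half-wave phase shift.
Zero or two π shifts → no net half-wave offset.
For dark reflection here: 2 n t = (m + ½) λ.
λ = 2 n t / (m + ½). The sixth-longest wavelength is m = 5: λ = 2 × 1.37 × 1453 / 5.50 = 724 nm.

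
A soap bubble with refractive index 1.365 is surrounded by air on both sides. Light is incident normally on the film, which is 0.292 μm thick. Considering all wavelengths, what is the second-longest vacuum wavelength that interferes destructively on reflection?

Ray reflecting at the top interface goes from n = 1.0 toward n = 1.365: a half-wave phase shift.
Ray reflecting at the bottom interface goes from n = 1.365 toward n = 1.0: no phase shift.
Exactly one π shift → a net half-wave offset.
With one net inversion, destructive interference in reflection requires 2 n t = m λ.
λ = 2 n t / m. The second-longest wavelength is m = 2: λ = 2 × 1.365 × 292 / 2.00 = 399 nm.

399 nm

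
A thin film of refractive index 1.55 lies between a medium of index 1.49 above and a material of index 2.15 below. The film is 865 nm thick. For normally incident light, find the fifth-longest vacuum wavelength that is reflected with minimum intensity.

596 nm

Ray reflecting at the top interface goes from n = 1.49 toward n = 1.55: a half-wave phase shift.
At the lower boundary (n = 1.55 to n = 2.15) the reflected ray undergoes a half-wave phase shift.
Zero or two π shifts → no net half-wave offset.
So the condition for destructive reflection is 2 n t = (m + ½) λ.
λ = 2 n t / (m + ½). The fifth-longest wavelength is m = 4: λ = 2 × 1.55 × 865 / 4.50 = 596 nm.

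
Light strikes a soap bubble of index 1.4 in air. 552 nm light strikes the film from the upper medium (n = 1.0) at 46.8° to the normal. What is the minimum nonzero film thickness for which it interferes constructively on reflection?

115 nm

Ray reflecting at the top interface goes from n = 1.0 toward n = 1.4: a half-wave phase shift.
Bottom surface (1.4 → 1.0): reflection off a lower-index medium gives no phase shift.
The two reflections differ by half a wavelength.
With one net inversion, constructive interference in reflection requires 2 n t cos θ_r = (m + ½) λ.
Snell's law: 1.0 sin 46.8° = 1.4 sin θ_r → sin θ_r = 0.521, cos θ_r = 0.854.
Minimum at m = 0: t = λ / (4 n cos θ_r) = 552 / (4 × 1.4 × 0.854) = 115 nm.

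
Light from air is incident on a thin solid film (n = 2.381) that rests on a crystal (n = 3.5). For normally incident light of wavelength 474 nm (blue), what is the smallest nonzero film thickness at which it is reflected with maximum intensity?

Ray reflecting at the top interface goes from n = 1.0 toward n = 2.381: a half-wave phase shift.
At the lower boundary (n = 2.381 to n = 3.5) the reflected ray undergoes a half-wave phase shift.
Zero or two π shifts → no net half-wave offset.
For maximum reflection here: 2 n t = m λ.
The smallest nonzero thickness corresponds to m = 1: t = m λ / (2 n) = 1.00 × 474 / (2 × 2.381) = 99.5 nm.

99.5 nm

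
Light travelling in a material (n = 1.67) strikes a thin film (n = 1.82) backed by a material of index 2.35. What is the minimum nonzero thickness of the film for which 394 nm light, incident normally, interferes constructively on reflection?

108 nm

Ray reflecting at the top interface goes from n = 1.67 toward n = 1.82: a half-wave phase shift.
At the lower boundary (n = 1.82 to n = 2.35) the reflected ray undergoes a half-wave phase shift.
The two reflections carry the same phase change, so no net offset.
For bright reflection here: 2 n t = m λ.
Minimum nonzero at m = 1: t = λ / (2 n) = 394 / (2 × 1.82) = 108 nm.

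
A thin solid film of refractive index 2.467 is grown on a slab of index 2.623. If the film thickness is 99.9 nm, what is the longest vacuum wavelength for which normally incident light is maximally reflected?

493 nm

Top surface (1.0 → 2.467): reflection off a higher-index medium gives a half-wave phase shift.
At the lower boundary (n = 2.467 to n = 2.623) the reflected ray undergoes a half-wave phase shift.
Net: no relative phase inversion (both shifts match).
So the condition for constructive reflection is 2 n t = m λ.
λ = 2 n t / m. The longest wavelength is m = 1: λ = 2 × 2.467 × 99.9 / 1.00 = 493 nm.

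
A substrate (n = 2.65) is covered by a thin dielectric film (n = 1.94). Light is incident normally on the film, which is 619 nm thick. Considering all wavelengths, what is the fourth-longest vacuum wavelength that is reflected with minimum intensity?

686 nm

Top surface (1.0 → 1.94): reflection off a higher-index medium gives a half-wave phase shift.
Ray reflecting at the bottom interface goes from n = 1.94 toward n = 2.65: a half-wave phase shift.
Net: no relative phase inversion (both shifts match).
With no net inversion, destructive interference in reflection requires 2 n t = (m + ½) λ.
λ = 2 n t / (m + ½). The fourth-longest wavelength is m = 3: λ = 2 × 1.94 × 619 / 3.50 = 686 nm.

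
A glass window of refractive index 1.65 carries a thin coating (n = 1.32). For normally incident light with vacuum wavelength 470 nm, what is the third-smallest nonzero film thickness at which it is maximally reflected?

Ray reflecting at the top interface goes from n = 1.0 toward n = 1.32: a half-wave phase shift.
Bottom surface (1.32 → 1.65): reflection off a higher-index medium gives a half-wave phase shift.
The two reflections carry the same phase change, so no net offset.
With no net inversion, constructive interference in reflection requires 2 n t = m λ.
The third-smallest nonzero thickness corresponds to m = 3: t = m λ / (2 n) = 3.00 × 470 / (2 × 1.32) = 534 nm.

534 nm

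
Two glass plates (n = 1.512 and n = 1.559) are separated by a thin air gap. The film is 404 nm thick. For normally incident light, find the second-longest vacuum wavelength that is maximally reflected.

539 nm

Top surface (1.512 → 1.0): reflection off a lower-index medium gives no phase shift.
At the lower boundary (n = 1.0 to n = 1.559) the reflected ray undergoes a half-wave phase shift.
The two reflections differ by half a wavelength.
With one net inversion, constructive interference in reflection requires 2 n t = (m + ½) λ.
λ = 2 n t / (m + ½). The second-longest wavelength is m = 1: λ = 2 × 1.0 × 404 / 1.50 = 539 nm.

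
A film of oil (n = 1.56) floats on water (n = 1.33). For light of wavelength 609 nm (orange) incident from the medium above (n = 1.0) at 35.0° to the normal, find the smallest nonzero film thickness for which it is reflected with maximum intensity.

Ray reflecting at the top interface goes from n = 1.0 toward n = 1.56: a half-wave phase shift.
Bottom surface (1.56 → 1.33): reflection off a lower-index medium gives no phase shift.
The two reflections differ by half a wavelength.
With one net inversion, constructive interference in reflection requires 2 n t cos θ_r = (m + ½) λ.
Snell's law: 1.0 sin 35.0° = 1.56 sin θ_r → sin θ_r = 0.368, cos θ_r = 0.930.
Minimum at m = 0: t = λ / (4 n cos θ_r) = 609 / (4 × 1.56 × 0.930) = 105 nm.

105 nm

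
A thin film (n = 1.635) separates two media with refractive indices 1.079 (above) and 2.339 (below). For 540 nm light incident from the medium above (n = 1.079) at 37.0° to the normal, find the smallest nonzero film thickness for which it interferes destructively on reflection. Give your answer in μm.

0.0900 μm

Ray reflecting at the top interface goes from n = 1.079 toward n = 1.635: a half-wave phase shift.
Ray reflecting at the bottom interface goes from n = 1.635 toward n = 2.339: a half-wave phase shift.
The two reflections carry the same phase change, so no net offset.
So the condition for destructive reflection is 2 n t cos θ_r = (m + ½) λ.
Snell's law: 1.079 sin 37.0° = 1.635 sin θ_r → sin θ_r = 0.397, cos θ_r = 0.918.
Minimum at m = 0: t = λ / (4 n cos θ_r) = 540 / (4 × 1.635 × 0.918) = 90.0 nm.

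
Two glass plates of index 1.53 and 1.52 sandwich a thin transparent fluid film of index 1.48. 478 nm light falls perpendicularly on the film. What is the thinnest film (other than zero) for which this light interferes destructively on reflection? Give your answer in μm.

Ray reflecting at the top interface goes from n = 1.53 toward n = 1.48: no phase shift.
Ray reflecting at the bottom interface goes from n = 1.48 toward n = 1.52: a half-wave phase shift.
Exactly one π shift → a net half-wave offset.
For dark reflection here: 2 n t = m λ.
Minimum nonzero at m = 1: t = λ / (2 n) = 478 / (2 × 1.48) = 161 nm.

0.161 μm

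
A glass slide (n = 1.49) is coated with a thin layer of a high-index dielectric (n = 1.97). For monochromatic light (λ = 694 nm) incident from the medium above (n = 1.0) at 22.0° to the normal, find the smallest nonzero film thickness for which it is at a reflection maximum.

89.7 nm

At the upper boundary (n = 1.0 to n = 1.97) the reflected ray undergoes a half-wave phase shift.
Bottom surface (1.97 → 1.49): reflection off a lower-index medium gives no phase shift.
Net: one phase inversion between the two reflected rays.
So the condition for constructive reflection is 2 n t cos θ_r = (m + ½) λ.
Snell's law: 1.0 sin 22.0° = 1.97 sin θ_r → sin θ_r = 0.190, cos θ_r = 0.982.
Minimum at m = 0: t = λ / (4 n cos θ_r) = 694 / (4 × 1.97 × 0.982) = 89.7 nm.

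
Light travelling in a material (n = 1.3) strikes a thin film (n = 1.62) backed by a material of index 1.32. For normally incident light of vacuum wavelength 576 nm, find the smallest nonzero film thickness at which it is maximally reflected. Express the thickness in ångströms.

889 Å

Ray reflecting at the top interface goes from n = 1.3 toward n = 1.62: a half-wave phase shift.
Ray reflecting at the bottom interface goes from n = 1.62 toward n = 1.32: no phase shift.
Net: one phase inversion between the two reflected rays.
For bright reflection here: 2 n t = (m + ½) λ.
Minimum at m = 0: t = λ / (4 n) = 576 / (4 × 1.62) = 88.9 nm.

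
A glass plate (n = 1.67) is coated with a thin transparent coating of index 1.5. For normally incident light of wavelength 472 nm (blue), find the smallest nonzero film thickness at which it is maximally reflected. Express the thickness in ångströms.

1573 Å

Top surface (1.0 → 1.5): reflection off a higher-index medium gives a half-wave phase shift.
At the lower boundary (n = 1.5 to n = 1.67) the reflected ray undergoes a half-wave phase shift.
The two reflections carry the same phase change, so no net offset.
With no net inversion, constructive interference in reflection requires 2 n t = m λ.
Minimum nonzero at m = 1: t = λ / (2 n) = 472 / (2 × 1.5) = 157 nm.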